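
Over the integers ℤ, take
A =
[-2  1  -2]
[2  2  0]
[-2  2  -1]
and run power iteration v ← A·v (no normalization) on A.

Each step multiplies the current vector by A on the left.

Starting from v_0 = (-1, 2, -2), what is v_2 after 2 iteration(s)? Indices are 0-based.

v_2 = (-30, 20, -20)

v_0 = (-1, 2, -2).
v_1 = A·v_0 = (8, 2, 8).
v_2 = A·v_1 = (-30, 20, -20).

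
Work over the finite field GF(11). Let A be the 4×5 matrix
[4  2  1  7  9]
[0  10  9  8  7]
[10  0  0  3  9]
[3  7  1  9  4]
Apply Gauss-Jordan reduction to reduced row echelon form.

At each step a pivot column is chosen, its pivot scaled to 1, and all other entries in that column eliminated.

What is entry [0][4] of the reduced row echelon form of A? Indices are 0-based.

step 1: normalize row 0 (÷4) = (1, 6, 3, 10, 5)
  row 2: subtract 10×row0 = (0, 6, 3, 2, 3)
  row 3: subtract 3×row0 = (0, 0, 3, 1, 0)
step 2: normalize row 1 (÷10) = (0, 1, 2, 3, 4)
  row 0: subtract 6×row1 = (1, 0, 2, 3, 3)
  row 2: subtract 6×row1 = (0, 0, 2, 6, 1)
step 3: normalize row 2 (÷2) = (0, 0, 1, 3, 6)
  row 0: subtract 2×row2 = (1, 0, 0, 8, 2)
  row 1: subtract 2×row2 = (0, 1, 0, 8, 3)
  row 3: subtract 3×row2 = (0, 0, 0, 3, 4)
step 4: normalize row 3 (÷3) = (0, 0, 0, 1, 5)
  row 0: subtract 8×row3 = (1, 0, 0, 0, 6)
  row 1: subtract 8×row3 = (0, 1, 0, 0, 7)
  row 2: subtract 3×row3 = (0, 0, 1, 0, 2)

M[0][4] = 6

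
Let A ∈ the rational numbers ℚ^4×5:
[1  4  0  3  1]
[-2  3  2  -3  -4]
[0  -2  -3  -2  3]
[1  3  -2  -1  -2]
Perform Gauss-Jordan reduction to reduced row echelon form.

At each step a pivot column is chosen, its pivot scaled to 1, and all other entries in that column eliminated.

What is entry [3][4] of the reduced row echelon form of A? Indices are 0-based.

step 1: normalize row 0 (÷1) = (1, 4, 0, 3, 1)
  row 1: subtract -2×row0 = (0, 11, 2, 3, -2)
  row 3: subtract 1×row0 = (0, -1, -2, -4, -3)
step 2: normalize row 1 (÷11) = (0, 1, 2/11, 3/11, -2/11)
  row 0: subtract 4×row1 = (1, 0, -8/11, 21/11, 19/11)
  row 2: subtract -2×row1 = (0, 0, -29/11, -16/11, 29/11)
  row 3: subtract -1×row1 = (0, 0, -20/11, -41/11, -35/11)
step 3: normalize row 2 (÷-29/11) = (0, 0, 1, 16/29, -1)
  row 0: subtract -8/11×row2 = (1, 0, 0, 67/29, 1)
  row 1: subtract 2/11×row2 = (0, 1, 0, 5/29, 0)
  row 3: subtract -20/11×row2 = (0, 0, 0, -79/29, -5)
step 4: normalize row 3 (÷-79/29) = (0, 0, 0, 1, 145/79)
  row 0: subtract 67/29×row3 = (1, 0, 0, 0, -256/79)
  row 1: subtract 5/29×row3 = (0, 1, 0, 0, -25/79)
  row 2: subtract 16/29×row3 = (0, 0, 1, 0, -159/79)

M[3][4] = 145/79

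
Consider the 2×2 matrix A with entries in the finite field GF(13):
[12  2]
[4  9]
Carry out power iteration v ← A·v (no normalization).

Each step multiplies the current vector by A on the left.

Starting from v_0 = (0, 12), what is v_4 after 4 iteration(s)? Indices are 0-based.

v_4 = (5, 4)

v_0 = (0, 12).
v_1 = A·v_0 = (11, 4).
v_2 = A·v_1 = (10, 2).
v_3 = A·v_2 = (7, 6).
v_4 = A·v_3 = (5, 4).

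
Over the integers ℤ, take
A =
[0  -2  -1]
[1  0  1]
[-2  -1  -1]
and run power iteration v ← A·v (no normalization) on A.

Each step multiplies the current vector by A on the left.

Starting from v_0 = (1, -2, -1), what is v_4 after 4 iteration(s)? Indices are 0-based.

v_4 = (17, 6, 7)

v_0 = (1, -2, -1).
v_1 = A·v_0 = (5, 0, 1).
v_2 = A·v_1 = (-1, 6, -11).
v_3 = A·v_2 = (-1, -12, 7).
v_4 = A·v_3 = (17, 6, 7).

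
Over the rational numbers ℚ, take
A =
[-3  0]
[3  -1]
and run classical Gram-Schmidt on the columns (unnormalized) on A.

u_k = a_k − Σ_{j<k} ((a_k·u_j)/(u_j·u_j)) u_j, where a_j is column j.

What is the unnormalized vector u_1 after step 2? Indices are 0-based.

u_1 = (-1/2, -1/2)

Step 1: u_0 = a_0 = (-3, 3).
Step 2: u_1 = a_1 − (-1/6)·u_0 = (-1/2, -1/2).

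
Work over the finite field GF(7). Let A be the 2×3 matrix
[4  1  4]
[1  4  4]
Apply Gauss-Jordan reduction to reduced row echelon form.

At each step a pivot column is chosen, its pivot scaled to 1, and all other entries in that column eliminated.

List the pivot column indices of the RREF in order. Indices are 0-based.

pivot columns: 0, 1

step 1: normalize row 0 (÷4) = (1, 2, 1)
  row 1: subtract 1×row0 = (0, 2, 3)
step 2: normalize row 1 (÷2) = (0, 1, 5)
  row 0: subtract 2×row1 = (1, 0, 5)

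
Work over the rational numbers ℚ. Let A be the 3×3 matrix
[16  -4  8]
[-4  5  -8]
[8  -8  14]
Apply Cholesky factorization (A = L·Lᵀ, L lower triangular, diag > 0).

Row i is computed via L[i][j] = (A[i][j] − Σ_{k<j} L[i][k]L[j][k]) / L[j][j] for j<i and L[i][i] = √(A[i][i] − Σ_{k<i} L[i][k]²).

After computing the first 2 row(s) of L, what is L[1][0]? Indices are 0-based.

Step 1: L[0][0] = √(16) = 4.
  L[1][0] = (-4) / L[0][0] = -1.
Step 2: L[1][1] = √(4) = 2.

L[1][0] = -1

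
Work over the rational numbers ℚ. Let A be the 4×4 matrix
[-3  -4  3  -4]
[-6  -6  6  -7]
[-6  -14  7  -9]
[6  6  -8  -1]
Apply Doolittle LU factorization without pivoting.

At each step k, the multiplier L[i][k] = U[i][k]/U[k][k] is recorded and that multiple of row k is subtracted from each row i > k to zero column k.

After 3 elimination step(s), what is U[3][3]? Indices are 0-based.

Step 1: pivot at (0,0) is -3.
  row1 ← row1 − (2)·row0  ⇒  L[1][0]=2, U row1=(0, 2, 0, 1)
  row2 ← row2 − (2)·row0  ⇒  L[2][0]=2, U row2=(0, -6, 1, -1)
  row3 ← row3 − (-2)·row0  ⇒  L[3][0]=-2, U row3=(0, -2, -2, -9)
Step 2: pivot at (1,1) is 2.
  row2 ← row2 − (-3)·row1  ⇒  L[2][1]=-3, U row2=(0, 0, 1, 2)
  row3 ← row3 − (-1)·row1  ⇒  L[3][1]=-1, U row3=(0, 0, -2, -8)
Step 3: pivot at (2,2) is 1.
  row3 ← row3 − (-2)·row2  ⇒  L[3][2]=-2, U row3=(0, 0, 0, -4)

U[3][3] = -4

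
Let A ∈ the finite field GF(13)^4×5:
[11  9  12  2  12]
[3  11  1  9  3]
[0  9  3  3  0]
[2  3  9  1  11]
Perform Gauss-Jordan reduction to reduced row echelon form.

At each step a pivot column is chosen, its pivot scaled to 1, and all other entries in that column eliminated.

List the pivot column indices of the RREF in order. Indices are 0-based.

step 1: normalize row 0 (÷11) = (1, 2, 7, 12, 7)
  row 1: subtract 3×row0 = (0, 5, 6, 12, 8)
  row 3: subtract 2×row0 = (0, 12, 8, 3, 10)
step 2: normalize row 1 (÷5) = (0, 1, 9, 5, 12)
  row 0: subtract 2×row1 = (1, 0, 2, 2, 9)
  row 2: subtract 9×row1 = (0, 0, 0, 10, 9)
  row 3: subtract 12×row1 = (0, 0, 4, 8, 9)
step 3: exchange rows 2,3
step 3: normalize row 2 (÷4) = (0, 0, 1, 2, 12)
  row 0: subtract 2×row2 = (1, 0, 0, 11, 11)
  row 1: subtract 9×row2 = (0, 1, 0, 0, 8)
step 4: normalize row 3 (÷10) = (0, 0, 0, 1, 10)
  row 0: subtract 11×row3 = (1, 0, 0, 0, 5)
  row 2: subtract 2×row3 = (0, 0, 1, 0, 5)

pivot columns: 0, 1, 2, 3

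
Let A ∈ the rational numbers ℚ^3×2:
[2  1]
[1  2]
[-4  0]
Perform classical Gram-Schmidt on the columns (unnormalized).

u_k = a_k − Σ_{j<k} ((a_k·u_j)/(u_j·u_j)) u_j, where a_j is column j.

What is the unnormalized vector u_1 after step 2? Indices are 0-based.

u_1 = (13/21, 38/21, 16/21)

Step 1: u_0 = a_0 = (2, 1, -4).
Step 2: u_1 = a_1 − (4/21)·u_0 = (13/21, 38/21, 16/21).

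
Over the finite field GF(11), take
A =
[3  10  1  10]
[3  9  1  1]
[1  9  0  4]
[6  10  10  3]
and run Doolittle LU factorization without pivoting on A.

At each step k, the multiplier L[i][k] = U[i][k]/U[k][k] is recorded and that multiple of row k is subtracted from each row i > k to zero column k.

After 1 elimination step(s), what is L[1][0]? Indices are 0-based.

k=0: U[0][0]=3
  eliminate (1,0): mult=1, new row 1: (0, 10, 0, 2); set L[1][0]=1
  eliminate (2,0): mult=4, new row 2: (0, 2, 7, 8); set L[2][0]=4
  eliminate (3,0): mult=2, new row 3: (0, 1, 8, 5); set L[3][0]=2

L[1][0] = 1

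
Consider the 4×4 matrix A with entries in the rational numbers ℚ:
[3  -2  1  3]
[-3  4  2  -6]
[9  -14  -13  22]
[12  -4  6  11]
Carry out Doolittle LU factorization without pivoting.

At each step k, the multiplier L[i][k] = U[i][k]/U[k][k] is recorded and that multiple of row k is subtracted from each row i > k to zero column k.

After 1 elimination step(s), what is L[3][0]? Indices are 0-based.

[col 0] pivot 3
  R1 -= -1*R0 → (0, 2, 3, -3)  (L[1][0] := -1)
  R2 -= 3*R0 → (0, -8, -16, 13)  (L[2][0] := 3)
  R3 -= 4*R0 → (0, 4, 2, -1)  (L[3][0] := 4)

L[3][0] = 4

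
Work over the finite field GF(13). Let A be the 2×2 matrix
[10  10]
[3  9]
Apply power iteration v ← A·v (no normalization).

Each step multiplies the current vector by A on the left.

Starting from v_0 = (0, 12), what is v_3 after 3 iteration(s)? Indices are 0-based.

v_3 = (6, 4)

v_0 = (0, 12).
v_1 = A·v_0 = (3, 4).
v_2 = A·v_1 = (5, 6).
v_3 = A·v_2 = (6, 4).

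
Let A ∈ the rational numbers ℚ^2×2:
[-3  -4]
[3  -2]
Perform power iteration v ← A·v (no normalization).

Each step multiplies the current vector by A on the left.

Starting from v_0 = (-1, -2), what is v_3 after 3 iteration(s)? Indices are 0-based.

v_3 = (-13, -173)

v_0 = (-1, -2).
v_1 = A·v_0 = (11, 1).
v_2 = A·v_1 = (-37, 31).
v_3 = A·v_2 = (-13, -173).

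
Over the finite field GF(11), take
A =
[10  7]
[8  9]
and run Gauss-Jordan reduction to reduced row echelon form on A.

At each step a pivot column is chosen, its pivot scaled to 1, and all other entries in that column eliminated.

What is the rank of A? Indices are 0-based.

step 1: normalize row 0 (÷10) = (1, 4)
  row 1: subtract 8×row0 = (0, 10)
step 2: normalize row 1 (÷10) = (0, 1)
  row 0: subtract 4×row1 = (1, 0)

rank = 2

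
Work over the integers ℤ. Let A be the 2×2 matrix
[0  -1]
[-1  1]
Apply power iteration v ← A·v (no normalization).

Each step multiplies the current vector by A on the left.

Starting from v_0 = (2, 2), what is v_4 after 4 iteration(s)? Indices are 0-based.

v_4 = (-2, 4)

v_0 = (2, 2).
v_1 = A·v_0 = (-2, 0).
v_2 = A·v_1 = (0, 2).
v_3 = A·v_2 = (-2, 2).
v_4 = A·v_3 = (-2, 4).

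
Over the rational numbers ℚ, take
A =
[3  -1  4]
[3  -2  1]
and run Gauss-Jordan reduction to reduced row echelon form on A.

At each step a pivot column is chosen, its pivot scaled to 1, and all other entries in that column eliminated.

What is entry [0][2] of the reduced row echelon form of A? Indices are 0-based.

M[0][2] = 7/3

step 1: normalize row 0 (÷3) = (1, -1/3, 4/3)
  row 1: subtract 3×row0 = (0, -1, -3)
step 2: normalize row 1 (÷-1) = (0, 1, 3)
  row 0: subtract -1/3×row1 = (1, 0, 7/3)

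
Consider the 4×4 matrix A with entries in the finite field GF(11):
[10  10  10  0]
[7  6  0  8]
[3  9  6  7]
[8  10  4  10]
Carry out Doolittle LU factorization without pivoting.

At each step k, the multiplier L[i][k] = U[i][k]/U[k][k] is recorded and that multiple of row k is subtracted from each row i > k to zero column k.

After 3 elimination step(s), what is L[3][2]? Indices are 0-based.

k=0: U[0][0]=10
  eliminate (1,0): mult=4, new row 1: (0, 10, 4, 8); set L[1][0]=4
  eliminate (2,0): mult=8, new row 2: (0, 6, 3, 7); set L[2][0]=8
  eliminate (3,0): mult=3, new row 3: (0, 2, 7, 10); set L[3][0]=3
k=1: U[1][1]=10
  eliminate (2,1): mult=5, new row 2: (0, 0, 5, 0); set L[2][1]=5
  eliminate (3,1): mult=9, new row 3: (0, 0, 4, 4); set L[3][1]=9
k=2: U[2][2]=5
  eliminate (3,2): mult=3, new row 3: (0, 0, 0, 4); set L[3][2]=3

L[3][2] = 3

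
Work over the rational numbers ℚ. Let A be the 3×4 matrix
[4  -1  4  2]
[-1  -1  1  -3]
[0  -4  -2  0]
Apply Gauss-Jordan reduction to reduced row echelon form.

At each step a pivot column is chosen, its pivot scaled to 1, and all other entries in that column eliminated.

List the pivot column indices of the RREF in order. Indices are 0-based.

pivot columns: 0, 1, 2

step 1: normalize row 0 (÷4) = (1, -1/4, 1, 1/2)
  row 1: subtract -1×row0 = (0, -5/4, 2, -5/2)
step 2: normalize row 1 (÷-5/4) = (0, 1, -8/5, 2)
  row 0: subtract -1/4×row1 = (1, 0, 3/5, 1)
  row 2: subtract -4×row1 = (0, 0, -42/5, 8)
step 3: normalize row 2 (÷-42/5) = (0, 0, 1, -20/21)
  row 0: subtract 3/5×row2 = (1, 0, 0, 11/7)
  row 1: subtract -8/5×row2 = (0, 1, 0, 10/21)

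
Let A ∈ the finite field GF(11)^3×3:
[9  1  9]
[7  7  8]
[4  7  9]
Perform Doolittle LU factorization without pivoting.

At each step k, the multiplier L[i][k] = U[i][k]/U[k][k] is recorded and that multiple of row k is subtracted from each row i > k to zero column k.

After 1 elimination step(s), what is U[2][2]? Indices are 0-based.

[col 0] pivot 9
  R1 -= 2*R0 → (0, 5, 1)  (L[1][0] := 2)
  R2 -= 9*R0 → (0, 9, 5)  (L[2][0] := 9)

U[2][2] = 5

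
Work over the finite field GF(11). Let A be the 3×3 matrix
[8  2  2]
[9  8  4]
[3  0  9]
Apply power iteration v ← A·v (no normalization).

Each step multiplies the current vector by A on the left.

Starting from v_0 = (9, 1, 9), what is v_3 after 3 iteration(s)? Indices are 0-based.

v_0 = (9, 1, 9).
v_1 = A·v_0 = (4, 4, 9).
v_2 = A·v_1 = (3, 5, 5).
v_3 = A·v_2 = (0, 10, 10).

v_3 = (0, 10, 10)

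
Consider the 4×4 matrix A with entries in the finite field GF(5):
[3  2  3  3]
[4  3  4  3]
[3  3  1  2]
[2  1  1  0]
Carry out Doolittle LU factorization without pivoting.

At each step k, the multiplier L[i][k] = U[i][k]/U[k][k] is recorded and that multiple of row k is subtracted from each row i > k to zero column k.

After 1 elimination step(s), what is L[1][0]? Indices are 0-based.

k=0: U[0][0]=3
  eliminate (1,0): mult=3, new row 1: (0, 2, 0, 4); set L[1][0]=3
  eliminate (2,0): mult=1, new row 2: (0, 1, 3, 4); set L[2][0]=1
  eliminate (3,0): mult=4, new row 3: (0, 3, 4, 3); set L[3][0]=4

L[1][0] = 3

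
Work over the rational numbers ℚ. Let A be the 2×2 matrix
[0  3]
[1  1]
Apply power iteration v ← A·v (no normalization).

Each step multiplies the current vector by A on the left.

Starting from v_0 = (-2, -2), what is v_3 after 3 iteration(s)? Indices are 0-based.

v_3 = (-30, -22)

v_0 = (-2, -2).
v_1 = A·v_0 = (-6, -4).
v_2 = A·v_1 = (-12, -10).
v_3 = A·v_2 = (-30, -22).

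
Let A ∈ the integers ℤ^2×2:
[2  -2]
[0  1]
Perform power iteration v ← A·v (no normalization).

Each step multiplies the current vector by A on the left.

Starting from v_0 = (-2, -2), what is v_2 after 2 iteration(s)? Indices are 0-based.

v_0 = (-2, -2).
v_1 = A·v_0 = (0, -2).
v_2 = A·v_1 = (4, -2).

v_2 = (4, -2)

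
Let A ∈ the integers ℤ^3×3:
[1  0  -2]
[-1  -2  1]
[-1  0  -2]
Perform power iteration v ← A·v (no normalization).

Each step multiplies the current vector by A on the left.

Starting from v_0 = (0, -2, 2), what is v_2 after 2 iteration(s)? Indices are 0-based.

v_2 = (4, -12, 12)

v_0 = (0, -2, 2).
v_1 = A·v_0 = (-4, 6, -4).
v_2 = A·v_1 = (4, -12, 12).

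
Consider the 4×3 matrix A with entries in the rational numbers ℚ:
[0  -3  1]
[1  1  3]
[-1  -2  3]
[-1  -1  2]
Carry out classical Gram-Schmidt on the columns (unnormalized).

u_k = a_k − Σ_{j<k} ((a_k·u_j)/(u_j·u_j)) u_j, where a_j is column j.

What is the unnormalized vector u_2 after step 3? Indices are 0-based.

u_2 = (-19/29, 101/29, 57/29, 44/29)

Step 1: u_0 = a_0 = (0, 1, -1, -1).
Step 2: u_1 = a_1 − (4/3)·u_0 = (-3, -1/3, -2/3, 1/3).
Step 3: u_2 = a_2 − (-2/3)·u_0 − (-16/29)·u_1 = (-19/29, 101/29, 57/29, 44/29).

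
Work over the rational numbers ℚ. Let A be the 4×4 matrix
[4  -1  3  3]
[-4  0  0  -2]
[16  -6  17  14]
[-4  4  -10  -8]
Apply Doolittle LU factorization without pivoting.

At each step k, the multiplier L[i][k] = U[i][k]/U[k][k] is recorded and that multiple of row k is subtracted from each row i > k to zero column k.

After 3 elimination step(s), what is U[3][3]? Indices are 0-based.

U[3][3] = -2

Step 1: pivot at (0,0) is 4.
  row1 ← row1 − (-1)·row0  ⇒  L[1][0]=-1, U row1=(0, -1, 3, 1)
  row2 ← row2 − (4)·row0  ⇒  L[2][0]=4, U row2=(0, -2, 5, 2)
  row3 ← row3 − (-1)·row0  ⇒  L[3][0]=-1, U row3=(0, 3, -7, -5)
Step 2: pivot at (1,1) is -1.
  row2 ← row2 − (2)·row1  ⇒  L[2][1]=2, U row2=(0, 0, -1, 0)
  row3 ← row3 − (-3)·row1  ⇒  L[3][1]=-3, U row3=(0, 0, 2, -2)
Step 3: pivot at (2,2) is -1.
  row3 ← row3 − (-2)·row2  ⇒  L[3][2]=-2, U row3=(0, 0, 0, -2)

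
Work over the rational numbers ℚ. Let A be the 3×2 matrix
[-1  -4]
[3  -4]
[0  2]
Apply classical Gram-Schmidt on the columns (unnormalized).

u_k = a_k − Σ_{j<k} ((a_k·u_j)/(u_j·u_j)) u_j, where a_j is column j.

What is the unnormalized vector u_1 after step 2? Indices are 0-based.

u_1 = (-24/5, -8/5, 2)

Step 1: u_0 = a_0 = (-1, 3, 0).
Step 2: u_1 = a_1 − (-4/5)·u_0 = (-24/5, -8/5, 2).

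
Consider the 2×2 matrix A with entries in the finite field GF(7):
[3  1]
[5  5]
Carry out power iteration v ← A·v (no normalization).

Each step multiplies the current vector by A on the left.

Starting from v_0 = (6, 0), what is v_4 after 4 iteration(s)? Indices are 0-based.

v_4 = (2, 4)

v_0 = (6, 0).
v_1 = A·v_0 = (4, 2).
v_2 = A·v_1 = (0, 2).
v_3 = A·v_2 = (2, 3).
v_4 = A·v_3 = (2, 4).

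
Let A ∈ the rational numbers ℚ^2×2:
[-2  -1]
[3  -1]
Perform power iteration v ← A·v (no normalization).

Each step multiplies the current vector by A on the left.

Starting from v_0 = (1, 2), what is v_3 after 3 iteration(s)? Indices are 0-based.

v_3 = (-1, 34)

v_0 = (1, 2).
v_1 = A·v_0 = (-4, 1).
v_2 = A·v_1 = (7, -13).
v_3 = A·v_2 = (-1, 34).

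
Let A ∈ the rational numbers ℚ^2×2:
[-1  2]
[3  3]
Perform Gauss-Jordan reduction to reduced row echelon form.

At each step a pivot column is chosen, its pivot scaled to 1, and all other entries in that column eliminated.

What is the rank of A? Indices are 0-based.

rank = 2

pivot(0,0)=-1: scale R0 → (1, -2)
  clear (1,0): R1 −= (3)R0 → (0, 9)
pivot(1,1)=9: scale R1 → (0, 1)
  clear (0,1): R0 −= (-2)R1 → (1, 0)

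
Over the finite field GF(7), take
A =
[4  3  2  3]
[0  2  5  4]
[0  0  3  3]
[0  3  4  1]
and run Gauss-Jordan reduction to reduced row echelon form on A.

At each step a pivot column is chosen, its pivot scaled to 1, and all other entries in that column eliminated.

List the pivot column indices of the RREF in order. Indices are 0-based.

pivot(0,0)=4: scale R0 → (1, 6, 4, 6)
pivot(1,1)=2: scale R1 → (0, 1, 6, 2)
  clear (0,1): R0 −= (6)R1 → (1, 0, 3, 1)
  clear (3,1): R3 −= (3)R1 → (0, 0, 0, 2)
pivot(2,2)=3: scale R2 → (0, 0, 1, 1)
  clear (0,2): R0 −= (3)R2 → (1, 0, 0, 5)
  clear (1,2): R1 −= (6)R2 → (0, 1, 0, 3)
pivot(3,3)=2: scale R3 → (0, 0, 0, 1)
  clear (0,3): R0 −= (5)R3 → (1, 0, 0, 0)
  clear (1,3): R1 −= (3)R3 → (0, 1, 0, 0)
  clear (2,3): R2 −= (1)R3 → (0, 0, 1, 0)

pivot columns: 0, 1, 2, 3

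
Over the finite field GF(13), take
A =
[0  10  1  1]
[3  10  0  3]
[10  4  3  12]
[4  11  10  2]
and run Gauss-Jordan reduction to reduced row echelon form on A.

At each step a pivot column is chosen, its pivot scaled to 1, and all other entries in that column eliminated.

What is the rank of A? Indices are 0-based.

rank = 4

step 1: exchange rows 0,1
step 1: normalize row 0 (÷3) = (1, 12, 0, 1)
  row 2: subtract 10×row0 = (0, 1, 3, 2)
  row 3: subtract 4×row0 = (0, 2, 10, 11)
step 2: normalize row 1 (÷10) = (0, 1, 4, 4)
  row 0: subtract 12×row1 = (1, 0, 4, 5)
  row 2: subtract 1×row1 = (0, 0, 12, 11)
  row 3: subtract 2×row1 = (0, 0, 2, 3)
step 3: normalize row 2 (÷12) = (0, 0, 1, 2)
  row 0: subtract 4×row2 = (1, 0, 0, 10)
  row 1: subtract 4×row2 = (0, 1, 0, 9)
  row 3: subtract 2×row2 = (0, 0, 0, 12)
step 4: normalize row 3 (÷12) = (0, 0, 0, 1)
  row 0: subtract 10×row3 = (1, 0, 0, 0)
  row 1: subtract 9×row3 = (0, 1, 0, 0)
  row 2: subtract 2×row3 = (0, 0, 1, 0)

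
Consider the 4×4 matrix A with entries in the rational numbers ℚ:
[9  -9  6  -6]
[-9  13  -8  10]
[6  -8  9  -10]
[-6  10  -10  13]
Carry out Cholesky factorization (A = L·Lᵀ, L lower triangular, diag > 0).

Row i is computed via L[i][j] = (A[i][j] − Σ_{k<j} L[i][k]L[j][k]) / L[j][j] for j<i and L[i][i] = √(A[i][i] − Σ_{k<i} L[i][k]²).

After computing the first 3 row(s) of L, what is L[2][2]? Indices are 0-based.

L[2][2] = 2

Step 1: L[0][0] = √(9) = 3.
  L[1][0] = (-9) / L[0][0] = -3.
Step 2: L[1][1] = √(4) = 2.
  L[2][0] = (6) / L[0][0] = 2.
  L[2][1] = (-2) / L[1][1] = -1.
Step 3: L[2][2] = √(4) = 2.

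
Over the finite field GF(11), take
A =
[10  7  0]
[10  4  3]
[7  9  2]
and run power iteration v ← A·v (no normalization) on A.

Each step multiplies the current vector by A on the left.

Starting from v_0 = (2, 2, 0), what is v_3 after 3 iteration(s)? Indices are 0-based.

v_0 = (2, 2, 0).
v_1 = A·v_0 = (1, 6, 10).
v_2 = A·v_1 = (8, 9, 4).
v_3 = A·v_2 = (0, 7, 2).

v_3 = (0, 7, 2)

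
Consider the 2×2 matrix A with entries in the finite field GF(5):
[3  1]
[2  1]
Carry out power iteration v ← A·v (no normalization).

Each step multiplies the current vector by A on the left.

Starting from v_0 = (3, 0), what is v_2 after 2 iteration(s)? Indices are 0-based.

v_2 = (3, 4)

v_0 = (3, 0).
v_1 = A·v_0 = (4, 1).
v_2 = A·v_1 = (3, 4).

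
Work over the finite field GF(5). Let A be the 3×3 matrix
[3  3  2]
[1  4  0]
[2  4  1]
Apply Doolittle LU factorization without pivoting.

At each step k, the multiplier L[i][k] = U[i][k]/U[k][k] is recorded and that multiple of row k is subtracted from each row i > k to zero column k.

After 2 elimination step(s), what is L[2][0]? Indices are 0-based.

k=0: U[0][0]=3
  eliminate (1,0): mult=2, new row 1: (0, 3, 1); set L[1][0]=2
  eliminate (2,0): mult=4, new row 2: (0, 2, 3); set L[2][0]=4
k=1: U[1][1]=3
  eliminate (2,1): mult=4, new row 2: (0, 0, 4); set L[2][1]=4

L[2][0] = 4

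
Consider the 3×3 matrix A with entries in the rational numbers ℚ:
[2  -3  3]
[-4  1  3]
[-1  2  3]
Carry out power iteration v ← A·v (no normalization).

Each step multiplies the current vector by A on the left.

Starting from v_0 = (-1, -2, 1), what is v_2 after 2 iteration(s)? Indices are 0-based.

v_2 = (-1, -23, 3)

v_0 = (-1, -2, 1).
v_1 = A·v_0 = (7, 5, 0).
v_2 = A·v_1 = (-1, -23, 3).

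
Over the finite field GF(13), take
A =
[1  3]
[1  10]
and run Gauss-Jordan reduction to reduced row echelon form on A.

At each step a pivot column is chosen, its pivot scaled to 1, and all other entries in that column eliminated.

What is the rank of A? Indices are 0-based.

step 1: normalize row 0 (÷1) = (1, 3)
  row 1: subtract 1×row0 = (0, 7)
step 2: normalize row 1 (÷7) = (0, 1)
  row 0: subtract 3×row1 = (1, 0)

rank = 2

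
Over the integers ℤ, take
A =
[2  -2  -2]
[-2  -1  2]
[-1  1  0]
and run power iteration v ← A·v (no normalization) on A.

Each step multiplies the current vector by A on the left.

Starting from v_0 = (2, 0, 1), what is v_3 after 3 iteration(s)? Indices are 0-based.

v_0 = (2, 0, 1).
v_1 = A·v_0 = (2, -2, -2).
v_2 = A·v_1 = (12, -6, -4).
v_3 = A·v_2 = (44, -26, -18).

v_3 = (44, -26, -18)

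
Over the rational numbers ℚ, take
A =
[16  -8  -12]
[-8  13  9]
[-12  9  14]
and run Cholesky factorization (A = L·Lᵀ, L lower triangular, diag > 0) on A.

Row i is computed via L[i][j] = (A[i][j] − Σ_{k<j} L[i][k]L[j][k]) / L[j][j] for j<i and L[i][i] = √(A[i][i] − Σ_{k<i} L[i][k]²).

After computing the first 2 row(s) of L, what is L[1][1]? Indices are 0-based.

L[1][1] = 3

Step 1: L[0][0] = √(16) = 4.
  L[1][0] = (-8) / L[0][0] = -2.
Step 2: L[1][1] = √(9) = 3.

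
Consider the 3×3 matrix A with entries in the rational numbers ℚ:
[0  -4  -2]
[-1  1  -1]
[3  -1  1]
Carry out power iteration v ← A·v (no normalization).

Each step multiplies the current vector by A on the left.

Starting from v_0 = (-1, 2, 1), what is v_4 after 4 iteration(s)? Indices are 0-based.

v_4 = (-104, 96, -80)

v_0 = (-1, 2, 1).
v_1 = A·v_0 = (-10, 2, -4).
v_2 = A·v_1 = (0, 16, -36).
v_3 = A·v_2 = (8, 52, -52).
v_4 = A·v_3 = (-104, 96, -80).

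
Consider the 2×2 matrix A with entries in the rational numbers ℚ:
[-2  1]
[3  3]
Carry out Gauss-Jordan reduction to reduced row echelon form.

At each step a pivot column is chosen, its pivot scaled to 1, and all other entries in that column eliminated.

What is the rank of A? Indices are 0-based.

rank = 2

pivot(0,0)=-2: scale R0 → (1, -1/2)
  clear (1,0): R1 −= (3)R0 → (0, 9/2)
pivot(1,1)=9/2: scale R1 → (0, 1)
  clear (0,1): R0 −= (-1/2)R1 → (1, 0)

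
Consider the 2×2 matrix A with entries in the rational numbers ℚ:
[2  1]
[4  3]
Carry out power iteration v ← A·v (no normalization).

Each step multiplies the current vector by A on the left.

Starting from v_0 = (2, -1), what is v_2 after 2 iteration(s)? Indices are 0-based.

v_2 = (11, 27)

v_0 = (2, -1).
v_1 = A·v_0 = (3, 5).
v_2 = A·v_1 = (11, 27).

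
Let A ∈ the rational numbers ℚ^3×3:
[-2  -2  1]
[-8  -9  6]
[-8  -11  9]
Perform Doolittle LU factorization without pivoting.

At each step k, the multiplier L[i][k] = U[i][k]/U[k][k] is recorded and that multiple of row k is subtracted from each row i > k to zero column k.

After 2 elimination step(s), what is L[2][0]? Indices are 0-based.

[col 0] pivot -2
  R1 -= 4*R0 → (0, -1, 2)  (L[1][0] := 4)
  R2 -= 4*R0 → (0, -3, 5)  (L[2][0] := 4)
[col 1] pivot -1
  R2 -= 3*R1 → (0, 0, -1)  (L[2][1] := 3)

L[2][0] = 4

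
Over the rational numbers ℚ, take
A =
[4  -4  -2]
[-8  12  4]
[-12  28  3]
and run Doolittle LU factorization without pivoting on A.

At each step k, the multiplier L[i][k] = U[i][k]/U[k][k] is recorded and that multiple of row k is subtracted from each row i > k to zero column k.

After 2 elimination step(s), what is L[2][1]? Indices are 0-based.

L[2][1] = 4

k=0: U[0][0]=4
  eliminate (1,0): mult=-2, new row 1: (0, 4, 0); set L[1][0]=-2
  eliminate (2,0): mult=-3, new row 2: (0, 16, -3); set L[2][0]=-3
k=1: U[1][1]=4
  eliminate (2,1): mult=4, new row 2: (0, 0, -3); set L[2][1]=4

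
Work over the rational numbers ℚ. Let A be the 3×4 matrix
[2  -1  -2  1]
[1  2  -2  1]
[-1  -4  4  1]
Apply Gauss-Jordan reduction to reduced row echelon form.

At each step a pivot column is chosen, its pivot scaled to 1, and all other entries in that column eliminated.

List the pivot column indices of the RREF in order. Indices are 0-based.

pivot columns: 0, 1, 2

[1] R0 /= 2  ⇒  (1, -1/2, -1, 1/2)
     R1 -= 1·R0  ⇒  (0, 5/2, -1, 1/2)
     R2 -= -1·R0  ⇒  (0, -9/2, 3, 3/2)
[2] R1 /= 5/2  ⇒  (0, 1, -2/5, 1/5)
     R0 -= -1/2·R1  ⇒  (1, 0, -6/5, 3/5)
     R2 -= -9/2·R1  ⇒  (0, 0, 6/5, 12/5)
[3] R2 /= 6/5  ⇒  (0, 0, 1, 2)
     R0 -= -6/5·R2  ⇒  (1, 0, 0, 3)
     R1 -= -2/5·R2  ⇒  (0, 1, 0, 1)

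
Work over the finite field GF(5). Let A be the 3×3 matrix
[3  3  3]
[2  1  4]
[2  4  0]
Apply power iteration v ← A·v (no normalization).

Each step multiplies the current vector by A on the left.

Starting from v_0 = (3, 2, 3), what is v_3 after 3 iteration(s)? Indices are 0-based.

v_0 = (3, 2, 3).
v_1 = A·v_0 = (4, 0, 4).
v_2 = A·v_1 = (4, 4, 3).
v_3 = A·v_2 = (3, 4, 4).

v_3 = (3, 4, 4)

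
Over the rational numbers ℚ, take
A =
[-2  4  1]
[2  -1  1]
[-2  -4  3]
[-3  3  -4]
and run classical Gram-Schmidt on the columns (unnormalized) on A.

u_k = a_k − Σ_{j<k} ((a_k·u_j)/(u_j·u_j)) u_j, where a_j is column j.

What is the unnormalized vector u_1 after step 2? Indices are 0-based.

u_1 = (62/21, 1/21, -106/21, 10/7)

Step 1: u_0 = a_0 = (-2, 2, -2, -3).
Step 2: u_1 = a_1 − (-11/21)·u_0 = (62/21, 1/21, -106/21, 10/7).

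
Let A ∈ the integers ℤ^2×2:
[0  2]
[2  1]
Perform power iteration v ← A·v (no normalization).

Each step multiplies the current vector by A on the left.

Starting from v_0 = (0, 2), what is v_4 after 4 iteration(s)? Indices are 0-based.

v_0 = (0, 2).
v_1 = A·v_0 = (4, 2).
v_2 = A·v_1 = (4, 10).
v_3 = A·v_2 = (20, 18).
v_4 = A·v_3 = (36, 58).

v_4 = (36, 58)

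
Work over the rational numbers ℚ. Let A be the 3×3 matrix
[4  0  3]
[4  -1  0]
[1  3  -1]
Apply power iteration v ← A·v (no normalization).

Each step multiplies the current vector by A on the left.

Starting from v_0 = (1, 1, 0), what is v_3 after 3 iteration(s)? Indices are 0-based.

v_0 = (1, 1, 0).
v_1 = A·v_0 = (4, 3, 4).
v_2 = A·v_1 = (28, 13, 9).
v_3 = A·v_2 = (139, 99, 58).

v_3 = (139, 99, 58)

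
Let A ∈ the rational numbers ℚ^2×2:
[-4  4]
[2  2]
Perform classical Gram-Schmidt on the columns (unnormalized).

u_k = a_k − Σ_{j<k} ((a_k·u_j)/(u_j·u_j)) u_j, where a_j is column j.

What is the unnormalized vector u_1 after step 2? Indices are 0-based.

u_1 = (8/5, 16/5)

Step 1: u_0 = a_0 = (-4, 2).
Step 2: u_1 = a_1 − (-3/5)·u_0 = (8/5, 16/5).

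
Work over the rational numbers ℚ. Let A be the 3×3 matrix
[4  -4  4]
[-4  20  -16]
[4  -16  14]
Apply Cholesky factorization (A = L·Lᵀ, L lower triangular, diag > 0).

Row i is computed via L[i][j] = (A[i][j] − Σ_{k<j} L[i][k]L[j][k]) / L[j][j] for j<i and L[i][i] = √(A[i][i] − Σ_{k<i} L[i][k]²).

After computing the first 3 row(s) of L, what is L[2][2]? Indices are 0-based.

L[2][2] = 1

Step 1: L[0][0] = √(4) = 2.
  L[1][0] = (-4) / L[0][0] = -2.
Step 2: L[1][1] = √(16) = 4.
  L[2][0] = (4) / L[0][0] = 2.
  L[2][1] = (-12) / L[1][1] = -3.
Step 3: L[2][2] = √(1) = 1.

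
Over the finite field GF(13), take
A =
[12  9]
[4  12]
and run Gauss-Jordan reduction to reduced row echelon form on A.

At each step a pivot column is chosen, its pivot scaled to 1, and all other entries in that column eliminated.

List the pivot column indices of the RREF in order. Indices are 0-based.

pivot columns: 0, 1

step 1: normalize row 0 (÷12) = (1, 4)
  row 1: subtract 4×row0 = (0, 9)
step 2: normalize row 1 (÷9) = (0, 1)
  row 0: subtract 4×row1 = (1, 0)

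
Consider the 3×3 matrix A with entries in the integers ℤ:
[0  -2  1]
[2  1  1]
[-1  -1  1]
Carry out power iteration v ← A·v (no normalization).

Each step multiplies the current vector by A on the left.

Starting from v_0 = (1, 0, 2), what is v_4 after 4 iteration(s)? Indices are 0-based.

v_4 = (13, -63, 26)

v_0 = (1, 0, 2).
v_1 = A·v_0 = (2, 4, 1).
v_2 = A·v_1 = (-7, 9, -5).
v_3 = A·v_2 = (-23, -10, -7).
v_4 = A·v_3 = (13, -63, 26).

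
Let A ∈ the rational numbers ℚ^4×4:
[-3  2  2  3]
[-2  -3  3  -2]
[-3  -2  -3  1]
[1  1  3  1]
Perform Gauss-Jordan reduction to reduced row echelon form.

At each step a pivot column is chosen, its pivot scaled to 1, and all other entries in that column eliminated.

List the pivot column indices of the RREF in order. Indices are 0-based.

pivot columns: 0, 1, 2, 3

pivot(0,0)=-3: scale R0 → (1, -2/3, -2/3, -1)
  clear (1,0): R1 −= (-2)R0 → (0, -13/3, 5/3, -4)
  clear (2,0): R2 −= (-3)R0 → (0, -4, -5, -2)
  clear (3,0): R3 −= (1)R0 → (0, 5/3, 11/3, 2)
pivot(1,1)=-13/3: scale R1 → (0, 1, -5/13, 12/13)
  clear (0,1): R0 −= (-2/3)R1 → (1, 0, -12/13, -5/13)
  clear (2,1): R2 −= (-4)R1 → (0, 0, -85/13, 22/13)
  clear (3,1): R3 −= (5/3)R1 → (0, 0, 56/13, 6/13)
pivot(2,2)=-85/13: scale R2 → (0, 0, 1, -22/85)
  clear (0,2): R0 −= (-12/13)R2 → (1, 0, 0, -53/85)
  clear (1,2): R1 −= (-5/13)R2 → (0, 1, 0, 14/17)
  clear (3,2): R3 −= (56/13)R2 → (0, 0, 0, 134/85)
pivot(3,3)=134/85: scale R3 → (0, 0, 0, 1)
  clear (0,3): R0 −= (-53/85)R3 → (1, 0, 0, 0)
  clear (1,3): R1 −= (14/17)R3 → (0, 1, 0, 0)
  clear (2,3): R2 −= (-22/85)R3 → (0, 0, 1, 0)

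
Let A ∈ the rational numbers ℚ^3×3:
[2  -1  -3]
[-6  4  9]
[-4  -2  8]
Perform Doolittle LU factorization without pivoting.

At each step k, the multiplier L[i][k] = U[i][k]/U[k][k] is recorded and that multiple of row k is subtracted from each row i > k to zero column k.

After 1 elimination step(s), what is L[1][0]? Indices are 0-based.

L[1][0] = -3

[col 0] pivot 2
  R1 -= -3*R0 → (0, 1, 0)  (L[1][0] := -3)
  R2 -= -2*R0 → (0, -4, 2)  (L[2][0] := -2)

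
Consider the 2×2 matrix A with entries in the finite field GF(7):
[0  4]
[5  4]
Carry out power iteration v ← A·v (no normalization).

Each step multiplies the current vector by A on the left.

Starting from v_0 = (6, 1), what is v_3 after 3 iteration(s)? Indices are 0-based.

v_0 = (6, 1).
v_1 = A·v_0 = (4, 6).
v_2 = A·v_1 = (3, 2).
v_3 = A·v_2 = (1, 2).

v_3 = (1, 2)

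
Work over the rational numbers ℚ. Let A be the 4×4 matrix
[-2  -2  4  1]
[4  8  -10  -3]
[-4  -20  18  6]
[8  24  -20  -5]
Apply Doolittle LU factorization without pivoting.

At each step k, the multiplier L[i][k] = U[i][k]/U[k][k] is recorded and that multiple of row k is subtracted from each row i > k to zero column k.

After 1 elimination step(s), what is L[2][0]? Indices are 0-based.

L[2][0] = 2

[col 0] pivot -2
  R1 -= -2*R0 → (0, 4, -2, -1)  (L[1][0] := -2)
  R2 -= 2*R0 → (0, -16, 10, 4)  (L[2][0] := 2)
  R3 -= -4*R0 → (0, 16, -4, -1)  (L[3][0] := -4)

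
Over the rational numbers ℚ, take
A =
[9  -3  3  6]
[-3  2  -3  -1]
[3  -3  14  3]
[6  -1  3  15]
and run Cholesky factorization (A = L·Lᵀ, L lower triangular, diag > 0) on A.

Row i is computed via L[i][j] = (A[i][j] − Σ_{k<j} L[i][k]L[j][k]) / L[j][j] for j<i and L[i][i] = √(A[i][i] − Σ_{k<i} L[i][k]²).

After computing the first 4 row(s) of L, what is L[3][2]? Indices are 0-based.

L[3][2] = 1

Step 1: L[0][0] = √(9) = 3.
  L[1][0] = (-3) / L[0][0] = -1.
Step 2: L[1][1] = √(1) = 1.
  L[2][0] = (3) / L[0][0] = 1.
  L[2][1] = (-2) / L[1][1] = -2.
Step 3: L[2][2] = √(9) = 3.
  L[3][0] = (6) / L[0][0] = 2.
  L[3][1] = (1) / L[1][1] = 1.
  L[3][2] = (3) / L[2][2] = 1.
Step 4: L[3][3] = √(9) = 3.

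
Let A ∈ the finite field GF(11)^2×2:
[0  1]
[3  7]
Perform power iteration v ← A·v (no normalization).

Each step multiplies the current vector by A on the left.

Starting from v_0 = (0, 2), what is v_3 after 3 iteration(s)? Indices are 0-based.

v_3 = (5, 0)

v_0 = (0, 2).
v_1 = A·v_0 = (2, 3).
v_2 = A·v_1 = (3, 5).
v_3 = A·v_2 = (5, 0).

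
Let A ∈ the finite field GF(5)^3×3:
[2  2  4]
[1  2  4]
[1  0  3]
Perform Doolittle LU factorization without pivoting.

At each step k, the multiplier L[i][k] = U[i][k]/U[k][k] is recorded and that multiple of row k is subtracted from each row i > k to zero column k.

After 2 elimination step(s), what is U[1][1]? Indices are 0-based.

U[1][1] = 1

Step 1: pivot at (0,0) is 2.
  row1 ← row1 − (3)·row0  ⇒  L[1][0]=3, U row1=(0, 1, 2)
  row2 ← row2 − (3)·row0  ⇒  L[2][0]=3, U row2=(0, 4, 1)
Step 2: pivot at (1,1) is 1.
  row2 ← row2 − (4)·row1  ⇒  L[2][1]=4, U row2=(0, 0, 3)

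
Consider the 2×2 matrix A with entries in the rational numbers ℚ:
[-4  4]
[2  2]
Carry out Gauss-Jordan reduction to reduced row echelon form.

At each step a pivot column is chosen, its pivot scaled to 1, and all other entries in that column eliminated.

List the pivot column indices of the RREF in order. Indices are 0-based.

pivot columns: 0, 1

pivot(0,0)=-4: scale R0 → (1, -1)
  clear (1,0): R1 −= (2)R0 → (0, 4)
pivot(1,1)=4: scale R1 → (0, 1)
  clear (0,1): R0 −= (-1)R1 → (1, 0)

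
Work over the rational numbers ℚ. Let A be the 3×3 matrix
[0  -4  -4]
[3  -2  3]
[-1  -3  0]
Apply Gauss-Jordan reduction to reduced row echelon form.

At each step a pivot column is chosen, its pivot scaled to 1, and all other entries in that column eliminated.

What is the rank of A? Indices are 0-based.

rank = 3

pivot(0,0): swap R0↔R1
pivot(0,0)=3: scale R0 → (1, -2/3, 1)
  clear (2,0): R2 −= (-1)R0 → (0, -11/3, 1)
pivot(1,1)=-4: scale R1 → (0, 1, 1)
  clear (0,1): R0 −= (-2/3)R1 → (1, 0, 5/3)
  clear (2,1): R2 −= (-11/3)R1 → (0, 0, 14/3)
pivot(2,2)=14/3: scale R2 → (0, 0, 1)
  clear (0,2): R0 −= (5/3)R2 → (1, 0, 0)
  clear (1,2): R1 −= (1)R2 → (0, 1, 0)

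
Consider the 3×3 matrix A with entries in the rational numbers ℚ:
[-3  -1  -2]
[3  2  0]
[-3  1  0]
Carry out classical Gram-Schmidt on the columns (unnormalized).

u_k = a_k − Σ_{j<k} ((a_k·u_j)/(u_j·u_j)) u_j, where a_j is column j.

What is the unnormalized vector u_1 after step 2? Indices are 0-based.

u_1 = (-1/3, 4/3, 5/3)

Step 1: u_0 = a_0 = (-3, 3, -3).
Step 2: u_1 = a_1 − (2/9)·u_0 = (-1/3, 4/3, 5/3).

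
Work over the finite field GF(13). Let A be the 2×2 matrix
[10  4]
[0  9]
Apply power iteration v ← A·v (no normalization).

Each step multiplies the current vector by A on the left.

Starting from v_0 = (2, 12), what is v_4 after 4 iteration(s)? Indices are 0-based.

v_4 = (4, 4)

v_0 = (2, 12).
v_1 = A·v_0 = (3, 4).
v_2 = A·v_1 = (7, 10).
v_3 = A·v_2 = (6, 12).
v_4 = A·v_3 = (4, 4).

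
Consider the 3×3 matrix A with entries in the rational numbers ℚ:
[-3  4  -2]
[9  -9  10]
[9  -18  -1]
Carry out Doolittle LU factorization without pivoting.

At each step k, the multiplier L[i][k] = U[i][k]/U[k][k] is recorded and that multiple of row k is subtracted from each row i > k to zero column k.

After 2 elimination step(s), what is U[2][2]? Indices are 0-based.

U[2][2] = 1

[col 0] pivot -3
  R1 -= -3*R0 → (0, 3, 4)  (L[1][0] := -3)
  R2 -= -3*R0 → (0, -6, -7)  (L[2][0] := -3)
[col 1] pivot 3
  R2 -= -2*R1 → (0, 0, 1)  (L[2][1] := -2)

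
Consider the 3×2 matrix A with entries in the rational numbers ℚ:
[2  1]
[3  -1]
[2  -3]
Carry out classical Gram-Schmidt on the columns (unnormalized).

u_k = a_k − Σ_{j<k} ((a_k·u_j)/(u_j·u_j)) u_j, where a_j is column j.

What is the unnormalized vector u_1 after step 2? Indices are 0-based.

u_1 = (31/17, 4/17, -37/17)

Step 1: u_0 = a_0 = (2, 3, 2).
Step 2: u_1 = a_1 − (-7/17)·u_0 = (31/17, 4/17, -37/17).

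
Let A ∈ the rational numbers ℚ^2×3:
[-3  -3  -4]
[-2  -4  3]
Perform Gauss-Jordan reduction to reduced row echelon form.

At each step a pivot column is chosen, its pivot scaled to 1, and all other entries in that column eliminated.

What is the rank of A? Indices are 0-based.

rank = 2

pivot(0,0)=-3: scale R0 → (1, 1, 4/3)
  clear (1,0): R1 −= (-2)R0 → (0, -2, 17/3)
pivot(1,1)=-2: scale R1 → (0, 1, -17/6)
  clear (0,1): R0 −= (1)R1 → (1, 0, 25/6)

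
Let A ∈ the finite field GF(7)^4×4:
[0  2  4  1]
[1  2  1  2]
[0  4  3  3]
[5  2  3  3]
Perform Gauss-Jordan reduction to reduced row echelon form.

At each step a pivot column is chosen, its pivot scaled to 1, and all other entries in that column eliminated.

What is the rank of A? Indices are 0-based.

step 1: exchange rows 0,1
step 1: normalize row 0 (÷1) = (1, 2, 1, 2)
  row 3: subtract 5×row0 = (0, 6, 5, 0)
step 2: normalize row 1 (÷2) = (0, 1, 2, 4)
  row 0: subtract 2×row1 = (1, 0, 4, 1)
  row 2: subtract 4×row1 = (0, 0, 2, 1)
  row 3: subtract 6×row1 = (0, 0, 0, 4)
step 3: normalize row 2 (÷2) = (0, 0, 1, 4)
  row 0: subtract 4×row2 = (1, 0, 0, 6)
  row 1: subtract 2×row2 = (0, 1, 0, 3)
step 4: normalize row 3 (÷4) = (0, 0, 0, 1)
  row 0: subtract 6×row3 = (1, 0, 0, 0)
  row 1: subtract 3×row3 = (0, 1, 0, 0)
  row 2: subtract 4×row3 = (0, 0, 1, 0)

rank = 4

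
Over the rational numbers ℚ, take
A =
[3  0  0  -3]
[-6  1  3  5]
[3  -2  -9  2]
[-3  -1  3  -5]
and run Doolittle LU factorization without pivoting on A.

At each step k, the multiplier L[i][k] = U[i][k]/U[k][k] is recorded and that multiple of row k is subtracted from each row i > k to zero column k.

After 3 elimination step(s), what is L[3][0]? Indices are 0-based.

L[3][0] = -1

k=0: U[0][0]=3
  eliminate (1,0): mult=-2, new row 1: (0, 1, 3, -1); set L[1][0]=-2
  eliminate (2,0): mult=1, new row 2: (0, -2, -9, 5); set L[2][0]=1
  eliminate (3,0): mult=-1, new row 3: (0, -1, 3, -8); set L[3][0]=-1
k=1: U[1][1]=1
  eliminate (2,1): mult=-2, new row 2: (0, 0, -3, 3); set L[2][1]=-2
  eliminate (3,1): mult=-1, new row 3: (0, 0, 6, -9); set L[3][1]=-1
k=2: U[2][2]=-3
  eliminate (3,2): mult=-2, new row 3: (0, 0, 0, -3); set L[3][2]=-2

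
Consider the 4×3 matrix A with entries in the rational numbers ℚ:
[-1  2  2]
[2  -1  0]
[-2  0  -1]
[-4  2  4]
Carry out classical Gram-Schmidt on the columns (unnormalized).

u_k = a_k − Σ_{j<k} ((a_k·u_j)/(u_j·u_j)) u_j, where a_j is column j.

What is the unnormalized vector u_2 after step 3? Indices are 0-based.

u_2 = (-2/3, 4/3, -1, 4/3)

Step 1: u_0 = a_0 = (-1, 2, -2, -4).
Step 2: u_1 = a_1 − (-12/25)·u_0 = (38/25, -1/25, -24/25, 2/25).
Step 3: u_2 = a_2 − (-16/25)·u_0 − (4/3)·u_1 = (-2/3, 4/3, -1, 4/3).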